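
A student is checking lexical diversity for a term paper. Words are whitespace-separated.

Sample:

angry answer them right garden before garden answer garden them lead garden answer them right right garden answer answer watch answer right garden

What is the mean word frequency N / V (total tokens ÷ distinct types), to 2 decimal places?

N = 23 tokens, V = 8 types.
Mean frequency = N / V = 23 / 8 = 2.88

2.88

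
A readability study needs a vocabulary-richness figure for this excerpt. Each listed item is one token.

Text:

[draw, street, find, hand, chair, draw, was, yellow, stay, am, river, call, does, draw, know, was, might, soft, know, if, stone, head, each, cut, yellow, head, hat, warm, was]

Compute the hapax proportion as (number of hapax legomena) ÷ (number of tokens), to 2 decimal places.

0.59

Frequencies: draw:3, was:3, yellow:2, know:2, head:2, street:1, find:1, hand:1, chair:1, stay:1, am:1, river:1, call:1, does:1, might:1, soft:1, if:1, stone:1, each:1, cut:1, … (2 more, each freq 1)
Hapax count = 17; token count = 29.
Ratio = 17 / 29 = 0.59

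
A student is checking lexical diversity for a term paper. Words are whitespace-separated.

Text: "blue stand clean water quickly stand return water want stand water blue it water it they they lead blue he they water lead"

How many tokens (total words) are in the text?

Tokens: blue, stand, clean, water, quickly, stand, return, water, want, stand, water, blue, it, water, it, they, they, lead, blue, he, they, water, lead
N = 23

23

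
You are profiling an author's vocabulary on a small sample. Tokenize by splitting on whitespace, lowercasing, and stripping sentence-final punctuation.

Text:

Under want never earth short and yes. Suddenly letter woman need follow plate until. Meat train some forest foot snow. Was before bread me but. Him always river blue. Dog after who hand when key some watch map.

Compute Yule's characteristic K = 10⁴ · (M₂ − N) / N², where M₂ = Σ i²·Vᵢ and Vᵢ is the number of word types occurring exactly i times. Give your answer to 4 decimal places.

Frequencies: some:2, under:1, want:1, never:1, earth:1, short:1, and:1, yes:1, suddenly:1, letter:1, woman:1, need:1, follow:1, plate:1, until:1, meat:1, train:1, forest:1, foot:1, snow:1, … (17 more, each freq 1)
N = 38. Frequency spectrum: V_1=36, V_2=1
M₂ = 1²·36 + 2²·1 = 40
K = 10000 × (40 − 38) / 38² = 13.8504

13.8504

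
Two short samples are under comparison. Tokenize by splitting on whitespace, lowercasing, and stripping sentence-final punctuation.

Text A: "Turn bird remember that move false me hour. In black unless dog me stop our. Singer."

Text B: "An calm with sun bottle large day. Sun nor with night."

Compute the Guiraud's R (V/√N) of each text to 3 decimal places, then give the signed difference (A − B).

1.036

A: V=15, N=16, R=3.750
B: V=9, N=11, R=2.714
Difference = 3.750 − 2.714 = 1.036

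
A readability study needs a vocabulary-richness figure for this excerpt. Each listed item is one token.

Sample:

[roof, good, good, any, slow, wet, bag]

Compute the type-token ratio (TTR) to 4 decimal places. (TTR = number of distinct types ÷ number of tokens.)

N = 7 tokens, V = 6 types.
TTR = V / N = 6 / 7 = 0.8571

0.8571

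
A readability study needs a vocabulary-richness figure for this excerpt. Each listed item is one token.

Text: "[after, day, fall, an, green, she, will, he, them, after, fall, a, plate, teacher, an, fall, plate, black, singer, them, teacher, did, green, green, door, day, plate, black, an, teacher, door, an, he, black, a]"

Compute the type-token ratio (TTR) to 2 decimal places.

0.46

N = 35 tokens, V = 16 types.
TTR = V / N = 16 / 35 = 0.46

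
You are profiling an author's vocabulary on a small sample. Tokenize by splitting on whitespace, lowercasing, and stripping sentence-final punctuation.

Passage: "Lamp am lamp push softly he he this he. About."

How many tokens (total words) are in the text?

10

Tokens: lamp, am, lamp, push, softly, he, he, this, he, about
N = 10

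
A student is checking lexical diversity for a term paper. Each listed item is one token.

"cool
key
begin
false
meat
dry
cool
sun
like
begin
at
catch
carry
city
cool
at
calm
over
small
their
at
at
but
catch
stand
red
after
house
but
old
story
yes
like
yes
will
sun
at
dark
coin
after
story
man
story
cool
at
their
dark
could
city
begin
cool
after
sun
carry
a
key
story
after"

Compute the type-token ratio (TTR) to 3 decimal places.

N = 58 tokens, V = 30 types.
TTR = V / N = 30 / 58 = 0.517

0.517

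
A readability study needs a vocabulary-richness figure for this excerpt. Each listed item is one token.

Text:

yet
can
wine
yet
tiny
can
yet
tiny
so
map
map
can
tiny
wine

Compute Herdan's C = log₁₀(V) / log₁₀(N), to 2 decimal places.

N = 14, V = 6.
log₁₀(V) = 0.778151, log₁₀(N) = 1.146128
C = 0.778151 / 1.146128 = 0.68

0.68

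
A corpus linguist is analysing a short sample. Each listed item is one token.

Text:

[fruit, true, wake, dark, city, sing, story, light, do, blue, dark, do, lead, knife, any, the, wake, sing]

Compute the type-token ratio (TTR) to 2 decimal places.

0.78

N = 18 tokens, V = 14 types.
TTR = V / N = 14 / 18 = 0.78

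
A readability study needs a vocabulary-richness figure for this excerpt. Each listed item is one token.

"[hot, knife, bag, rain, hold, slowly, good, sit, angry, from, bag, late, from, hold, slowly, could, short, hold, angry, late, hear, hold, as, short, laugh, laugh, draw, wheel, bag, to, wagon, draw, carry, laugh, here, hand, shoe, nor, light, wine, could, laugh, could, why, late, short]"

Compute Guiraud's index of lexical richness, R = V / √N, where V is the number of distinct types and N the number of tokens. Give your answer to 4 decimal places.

4.1284

N = 46, V = 28.
√N = 6.782330
R = 28 / 6.782330 = 4.1284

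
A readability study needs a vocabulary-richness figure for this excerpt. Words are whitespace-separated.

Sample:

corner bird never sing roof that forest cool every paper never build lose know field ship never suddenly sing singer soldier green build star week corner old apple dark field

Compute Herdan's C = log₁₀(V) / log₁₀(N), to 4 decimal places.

0.9344

N = 30, V = 24.
log₁₀(V) = 1.380211, log₁₀(N) = 1.477121
C = 1.380211 / 1.477121 = 0.9344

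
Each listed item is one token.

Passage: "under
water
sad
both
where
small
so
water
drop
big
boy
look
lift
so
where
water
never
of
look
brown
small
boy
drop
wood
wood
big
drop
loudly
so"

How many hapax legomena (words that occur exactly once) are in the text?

8

Frequencies: water:3, so:3, drop:3, where:2, small:2, big:2, boy:2, look:2, wood:2, under:1, sad:1, both:1, lift:1, never:1, of:1, brown:1, loudly:1
Hapax (freq=1): both, brown, lift, loudly, never, of, sad, under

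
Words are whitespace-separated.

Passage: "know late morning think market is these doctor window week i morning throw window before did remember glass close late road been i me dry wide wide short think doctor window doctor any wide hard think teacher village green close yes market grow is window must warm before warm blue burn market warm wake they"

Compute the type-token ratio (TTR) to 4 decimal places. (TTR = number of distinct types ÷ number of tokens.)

N = 55 tokens, V = 36 types.
TTR = V / N = 36 / 55 = 0.6545

0.6545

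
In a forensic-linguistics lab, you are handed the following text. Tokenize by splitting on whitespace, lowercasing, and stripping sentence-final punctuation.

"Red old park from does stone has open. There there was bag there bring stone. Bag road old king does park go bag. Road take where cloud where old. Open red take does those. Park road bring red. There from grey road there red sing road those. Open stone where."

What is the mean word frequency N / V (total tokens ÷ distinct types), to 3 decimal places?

N = 50 tokens, V = 21 types.
Mean frequency = N / V = 50 / 21 = 2.381

2.381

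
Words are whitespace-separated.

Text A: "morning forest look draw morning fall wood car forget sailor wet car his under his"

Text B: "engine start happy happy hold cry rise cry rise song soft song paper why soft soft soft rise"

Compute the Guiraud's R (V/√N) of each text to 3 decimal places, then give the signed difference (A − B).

A: V=12, N=15, R=3.098
B: V=10, N=18, R=2.357
Difference = 3.098 − 2.357 = 0.741

0.741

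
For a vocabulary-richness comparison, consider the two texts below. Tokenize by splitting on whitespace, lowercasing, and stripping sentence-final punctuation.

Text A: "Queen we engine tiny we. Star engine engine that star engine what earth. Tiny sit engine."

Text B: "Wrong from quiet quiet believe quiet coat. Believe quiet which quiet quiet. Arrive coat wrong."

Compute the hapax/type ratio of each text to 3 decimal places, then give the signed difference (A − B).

0.127

A: hapax=5, V=9, ratio=0.556
B: hapax=3, V=7, ratio=0.429
Difference = 0.556 − 0.429 = 0.127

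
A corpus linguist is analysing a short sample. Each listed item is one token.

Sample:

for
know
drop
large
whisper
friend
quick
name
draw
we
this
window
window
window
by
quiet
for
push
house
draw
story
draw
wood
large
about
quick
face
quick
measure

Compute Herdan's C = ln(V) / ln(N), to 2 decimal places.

0.90

N = 29, V = 21.
ln(V) = 3.044522, ln(N) = 3.367296
C = 3.044522 / 3.367296 = 0.90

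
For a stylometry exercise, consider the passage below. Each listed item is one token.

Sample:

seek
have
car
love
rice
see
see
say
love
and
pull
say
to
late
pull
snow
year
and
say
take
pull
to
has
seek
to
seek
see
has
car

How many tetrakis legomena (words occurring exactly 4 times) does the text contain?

0

Frequencies: seek:3, see:3, say:3, pull:3, to:3, car:2, love:2, and:2, has:2, have:1, rice:1, late:1, snow:1, year:1, take:1
Words with frequency 4: (none)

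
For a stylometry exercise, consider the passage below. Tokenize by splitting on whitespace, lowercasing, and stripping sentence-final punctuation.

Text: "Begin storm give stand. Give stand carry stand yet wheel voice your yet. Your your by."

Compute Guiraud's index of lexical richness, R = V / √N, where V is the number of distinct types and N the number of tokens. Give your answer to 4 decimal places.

N = 16, V = 10.
√N = 4.000000
R = 10 / 4.000000 = 2.5000

2.5000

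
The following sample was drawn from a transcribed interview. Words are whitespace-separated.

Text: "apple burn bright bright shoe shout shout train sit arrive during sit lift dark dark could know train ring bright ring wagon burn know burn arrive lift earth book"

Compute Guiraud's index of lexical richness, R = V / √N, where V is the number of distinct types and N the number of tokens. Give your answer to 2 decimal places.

3.16

N = 29, V = 17.
√N = 5.385165
R = 17 / 5.385165 = 3.16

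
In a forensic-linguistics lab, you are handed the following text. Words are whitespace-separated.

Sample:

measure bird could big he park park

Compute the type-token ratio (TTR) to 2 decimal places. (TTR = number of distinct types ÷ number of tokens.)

0.86

N = 7 tokens, V = 6 types.
TTR = V / N = 6 / 7 = 0.86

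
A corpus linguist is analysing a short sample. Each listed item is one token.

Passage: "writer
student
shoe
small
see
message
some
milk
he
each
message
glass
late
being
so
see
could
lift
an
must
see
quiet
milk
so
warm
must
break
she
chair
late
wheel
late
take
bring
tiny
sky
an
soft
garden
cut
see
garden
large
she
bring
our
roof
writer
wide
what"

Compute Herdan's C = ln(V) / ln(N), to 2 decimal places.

0.92

N = 50, V = 36.
ln(V) = 3.583519, ln(N) = 3.912023
C = 3.583519 / 3.912023 = 0.92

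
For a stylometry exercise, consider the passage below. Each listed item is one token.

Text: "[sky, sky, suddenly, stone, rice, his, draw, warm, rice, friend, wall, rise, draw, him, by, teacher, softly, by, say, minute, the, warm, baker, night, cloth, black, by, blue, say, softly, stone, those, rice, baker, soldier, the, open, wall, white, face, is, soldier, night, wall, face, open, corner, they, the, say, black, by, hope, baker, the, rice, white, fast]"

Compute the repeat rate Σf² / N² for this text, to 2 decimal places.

Frequencies: rice:4, by:4, the:4, wall:3, say:3, baker:3, sky:2, stone:2, draw:2, warm:2, softly:2, night:2, black:2, soldier:2, open:2, white:2, face:2, suddenly:1, his:1, friend:1, … (12 more, each freq 1)
Σf² = 134; N² = 3364
Repeat rate = 134 / 3364 = 0.04

0.04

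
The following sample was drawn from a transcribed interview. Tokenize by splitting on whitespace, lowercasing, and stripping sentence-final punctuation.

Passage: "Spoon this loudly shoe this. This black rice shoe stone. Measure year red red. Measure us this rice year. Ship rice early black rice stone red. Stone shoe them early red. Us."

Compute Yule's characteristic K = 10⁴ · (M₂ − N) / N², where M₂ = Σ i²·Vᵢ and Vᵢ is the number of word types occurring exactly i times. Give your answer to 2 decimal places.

566.41

Frequencies: this:4, rice:4, red:4, shoe:3, stone:3, black:2, measure:2, year:2, us:2, early:2, spoon:1, loudly:1, ship:1, them:1
N = 32. Frequency spectrum: V_1=4, V_2=5, V_3=2, V_4=3
M₂ = 1²·4 + 2²·5 + 3²·2 + 4²·3 = 90
K = 10000 × (90 − 32) / 32² = 566.41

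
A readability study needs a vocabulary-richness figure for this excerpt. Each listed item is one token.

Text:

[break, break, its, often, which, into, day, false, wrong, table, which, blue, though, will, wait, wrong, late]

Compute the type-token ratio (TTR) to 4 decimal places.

0.8235

N = 17 tokens, V = 14 types.
TTR = V / N = 14 / 17 = 0.8235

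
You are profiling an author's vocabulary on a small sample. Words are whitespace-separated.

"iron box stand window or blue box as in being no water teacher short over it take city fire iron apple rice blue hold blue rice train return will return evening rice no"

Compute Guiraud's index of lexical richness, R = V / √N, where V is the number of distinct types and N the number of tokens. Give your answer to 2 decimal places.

4.35

N = 33, V = 25.
√N = 5.744563
R = 25 / 5.744563 = 4.35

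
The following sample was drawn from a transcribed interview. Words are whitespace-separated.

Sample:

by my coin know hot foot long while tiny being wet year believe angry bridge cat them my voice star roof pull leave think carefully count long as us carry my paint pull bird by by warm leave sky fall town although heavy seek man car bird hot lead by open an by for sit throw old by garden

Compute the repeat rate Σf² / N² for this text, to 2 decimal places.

Frequencies: by:6, my:3, hot:2, long:2, pull:2, leave:2, bird:2, coin:1, know:1, foot:1, while:1, tiny:1, being:1, wet:1, year:1, believe:1, angry:1, bridge:1, cat:1, them:1, … (27 more, each freq 1)
Σf² = 105; N² = 3481
Repeat rate = 105 / 3481 = 0.03

0.03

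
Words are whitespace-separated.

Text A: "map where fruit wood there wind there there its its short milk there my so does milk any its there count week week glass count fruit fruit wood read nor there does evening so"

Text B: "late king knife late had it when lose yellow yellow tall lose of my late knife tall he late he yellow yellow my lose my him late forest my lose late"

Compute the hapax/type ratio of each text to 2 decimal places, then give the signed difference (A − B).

A: hapax=10, V=19, ratio=0.53
B: hapax=7, V=14, ratio=0.50
Difference = 0.53 − 0.50 = 0.03

0.03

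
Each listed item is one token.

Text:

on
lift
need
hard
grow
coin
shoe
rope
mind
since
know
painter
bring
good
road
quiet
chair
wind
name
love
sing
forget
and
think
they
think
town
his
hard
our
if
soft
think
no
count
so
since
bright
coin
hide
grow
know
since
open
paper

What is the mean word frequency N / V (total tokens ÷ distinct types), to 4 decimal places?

N = 45 tokens, V = 37 types.
Mean frequency = N / V = 45 / 37 = 1.2162

1.2162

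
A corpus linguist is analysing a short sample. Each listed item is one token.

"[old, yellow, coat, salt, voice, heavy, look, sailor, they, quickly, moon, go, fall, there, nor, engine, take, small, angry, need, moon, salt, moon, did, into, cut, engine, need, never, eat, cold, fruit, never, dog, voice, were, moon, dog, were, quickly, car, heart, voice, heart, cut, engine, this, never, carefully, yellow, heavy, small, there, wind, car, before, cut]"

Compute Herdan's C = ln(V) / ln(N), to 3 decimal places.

N = 57, V = 35.
ln(V) = 3.555348, ln(N) = 4.043051
C = 3.555348 / 4.043051 = 0.879

0.879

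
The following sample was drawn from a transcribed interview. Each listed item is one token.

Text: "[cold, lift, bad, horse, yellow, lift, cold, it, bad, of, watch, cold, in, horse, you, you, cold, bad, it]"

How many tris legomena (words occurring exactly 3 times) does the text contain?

Frequencies: cold:4, bad:3, lift:2, horse:2, it:2, you:2, yellow:1, of:1, watch:1, in:1
Words with frequency 3: bad

1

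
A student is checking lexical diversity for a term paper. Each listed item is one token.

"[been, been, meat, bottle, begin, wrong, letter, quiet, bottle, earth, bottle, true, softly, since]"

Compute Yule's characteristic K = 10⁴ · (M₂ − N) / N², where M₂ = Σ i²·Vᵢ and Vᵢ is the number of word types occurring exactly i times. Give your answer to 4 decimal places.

408.1633

Frequencies: bottle:3, been:2, meat:1, begin:1, wrong:1, letter:1, quiet:1, earth:1, true:1, softly:1, since:1
N = 14. Frequency spectrum: V_1=9, V_2=1, V_3=1
M₂ = 1²·9 + 2²·1 + 3²·1 = 22
K = 10000 × (22 − 14) / 14² = 408.1633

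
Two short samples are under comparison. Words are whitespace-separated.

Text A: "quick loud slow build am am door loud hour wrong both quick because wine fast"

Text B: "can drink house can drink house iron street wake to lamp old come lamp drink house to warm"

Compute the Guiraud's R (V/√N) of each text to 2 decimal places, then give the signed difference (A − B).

A: V=12, N=15, R=3.10
B: V=11, N=18, R=2.59
Difference = 3.10 − 2.59 = 0.51

0.51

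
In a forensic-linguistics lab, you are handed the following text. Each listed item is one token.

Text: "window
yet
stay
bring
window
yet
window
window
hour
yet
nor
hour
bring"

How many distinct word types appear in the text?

6

Distinct types: {bring, hour, nor, stay, window, yet}
V = 6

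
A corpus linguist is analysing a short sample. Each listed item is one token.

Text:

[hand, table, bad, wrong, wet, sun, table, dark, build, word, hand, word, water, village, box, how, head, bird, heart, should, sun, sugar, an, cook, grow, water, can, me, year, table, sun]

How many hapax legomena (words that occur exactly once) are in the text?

Frequencies: table:3, sun:3, hand:2, word:2, water:2, bad:1, wrong:1, wet:1, dark:1, build:1, village:1, box:1, how:1, head:1, bird:1, heart:1, should:1, sugar:1, an:1, cook:1, … (4 more, each freq 1)
Hapax (freq=1): an, bad, bird, box, build, can, cook, dark, grow, head, heart, how, me, should, sugar, village, wet, wrong, year

19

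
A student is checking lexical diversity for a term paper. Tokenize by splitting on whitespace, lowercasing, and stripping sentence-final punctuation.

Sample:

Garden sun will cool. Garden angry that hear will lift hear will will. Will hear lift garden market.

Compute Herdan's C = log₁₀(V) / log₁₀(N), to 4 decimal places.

N = 18, V = 9.
log₁₀(V) = 0.954243, log₁₀(N) = 1.255273
C = 0.954243 / 1.255273 = 0.7602

0.7602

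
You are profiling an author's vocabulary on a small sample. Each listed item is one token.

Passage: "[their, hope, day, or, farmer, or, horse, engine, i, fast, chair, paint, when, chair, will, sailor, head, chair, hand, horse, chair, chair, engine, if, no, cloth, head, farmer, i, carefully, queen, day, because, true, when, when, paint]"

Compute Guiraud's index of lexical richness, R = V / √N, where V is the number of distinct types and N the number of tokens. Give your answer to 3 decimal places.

N = 37, V = 23.
√N = 6.082763
R = 23 / 6.082763 = 3.781

3.781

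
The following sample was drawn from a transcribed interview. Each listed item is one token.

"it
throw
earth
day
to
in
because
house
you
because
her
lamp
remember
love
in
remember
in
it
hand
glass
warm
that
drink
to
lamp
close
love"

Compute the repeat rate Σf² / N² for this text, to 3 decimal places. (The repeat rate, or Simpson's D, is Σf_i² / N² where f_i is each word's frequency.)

0.062

Frequencies: in:3, it:2, to:2, because:2, lamp:2, remember:2, love:2, throw:1, earth:1, day:1, house:1, you:1, her:1, hand:1, glass:1, warm:1, that:1, drink:1, close:1
Σf² = 45; N² = 729
Repeat rate = 45 / 729 = 0.062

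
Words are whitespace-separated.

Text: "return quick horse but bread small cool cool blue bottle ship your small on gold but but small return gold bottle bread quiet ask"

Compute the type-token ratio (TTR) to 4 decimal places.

0.6250

N = 24 tokens, V = 15 types.
TTR = V / N = 15 / 24 = 0.6250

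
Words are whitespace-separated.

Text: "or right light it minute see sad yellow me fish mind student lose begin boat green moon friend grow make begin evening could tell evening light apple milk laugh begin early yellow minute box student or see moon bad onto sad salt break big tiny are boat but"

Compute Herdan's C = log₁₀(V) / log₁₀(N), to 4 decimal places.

0.9257

N = 48, V = 36.
log₁₀(V) = 1.556303, log₁₀(N) = 1.681241
C = 1.556303 / 1.681241 = 0.9257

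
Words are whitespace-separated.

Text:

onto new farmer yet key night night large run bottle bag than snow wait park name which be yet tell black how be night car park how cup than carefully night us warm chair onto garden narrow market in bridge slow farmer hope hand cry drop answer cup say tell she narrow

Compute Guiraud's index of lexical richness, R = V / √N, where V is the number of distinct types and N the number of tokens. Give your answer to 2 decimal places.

5.41

N = 52, V = 39.
√N = 7.211103
R = 39 / 7.211103 = 5.41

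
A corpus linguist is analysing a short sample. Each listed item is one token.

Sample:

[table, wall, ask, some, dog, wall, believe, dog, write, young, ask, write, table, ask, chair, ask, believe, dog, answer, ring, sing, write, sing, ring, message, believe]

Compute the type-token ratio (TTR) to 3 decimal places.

0.500

N = 26 tokens, V = 13 types.
TTR = V / N = 13 / 26 = 0.500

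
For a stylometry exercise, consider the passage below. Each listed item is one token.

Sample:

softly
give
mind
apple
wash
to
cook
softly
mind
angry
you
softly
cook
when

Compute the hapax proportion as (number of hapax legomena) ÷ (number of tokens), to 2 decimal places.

Frequencies: softly:3, mind:2, cook:2, give:1, apple:1, wash:1, to:1, angry:1, you:1, when:1
Hapax count = 7; token count = 14.
Ratio = 7 / 14 = 0.50

0.50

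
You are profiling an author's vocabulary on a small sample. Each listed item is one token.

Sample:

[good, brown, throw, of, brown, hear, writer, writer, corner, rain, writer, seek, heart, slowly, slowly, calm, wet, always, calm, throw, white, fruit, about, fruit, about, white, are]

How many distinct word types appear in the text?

18

Distinct types: {about, always, are, brown, calm, corner, fruit, good, hear, heart, of, rain, seek, slowly, throw, wet, white, writer}
V = 18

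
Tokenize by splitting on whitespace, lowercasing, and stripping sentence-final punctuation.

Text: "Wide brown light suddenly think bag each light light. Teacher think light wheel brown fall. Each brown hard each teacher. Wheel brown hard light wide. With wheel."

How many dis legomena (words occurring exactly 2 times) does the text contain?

4

Frequencies: light:5, brown:4, each:3, wheel:3, wide:2, think:2, teacher:2, hard:2, suddenly:1, bag:1, fall:1, with:1
Words with frequency 2: hard, teacher, think, wide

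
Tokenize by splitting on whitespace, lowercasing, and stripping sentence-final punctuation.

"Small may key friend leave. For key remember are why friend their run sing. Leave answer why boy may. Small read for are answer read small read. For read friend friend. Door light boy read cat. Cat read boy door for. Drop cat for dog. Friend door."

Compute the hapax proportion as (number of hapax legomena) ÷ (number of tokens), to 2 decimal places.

Frequencies: read:6, friend:5, for:5, small:3, boy:3, door:3, cat:3, may:2, key:2, leave:2, are:2, why:2, answer:2, remember:1, their:1, run:1, sing:1, light:1, drop:1, dog:1
Hapax count = 7; token count = 47.
Ratio = 7 / 47 = 0.15

0.15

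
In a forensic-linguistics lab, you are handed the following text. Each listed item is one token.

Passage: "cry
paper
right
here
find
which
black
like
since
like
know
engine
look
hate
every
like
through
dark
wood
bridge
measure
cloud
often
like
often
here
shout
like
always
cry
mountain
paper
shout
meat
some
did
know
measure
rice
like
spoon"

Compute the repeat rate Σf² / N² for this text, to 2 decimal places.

0.05

Frequencies: like:6, cry:2, paper:2, here:2, know:2, measure:2, often:2, shout:2, right:1, find:1, which:1, black:1, since:1, engine:1, look:1, hate:1, every:1, through:1, dark:1, wood:1, … (9 more, each freq 1)
Σf² = 85; N² = 1681
Repeat rate = 85 / 1681 = 0.05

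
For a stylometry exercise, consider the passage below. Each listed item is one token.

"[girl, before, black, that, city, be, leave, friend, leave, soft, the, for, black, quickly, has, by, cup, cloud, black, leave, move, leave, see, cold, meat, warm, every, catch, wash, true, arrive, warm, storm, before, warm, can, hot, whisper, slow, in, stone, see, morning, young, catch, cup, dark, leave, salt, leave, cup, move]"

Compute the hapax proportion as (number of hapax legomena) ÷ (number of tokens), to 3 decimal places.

0.558

Frequencies: leave:6, black:3, cup:3, warm:3, before:2, move:2, see:2, catch:2, girl:1, that:1, city:1, be:1, friend:1, soft:1, the:1, for:1, quickly:1, has:1, by:1, cloud:1, … (17 more, each freq 1)
Hapax count = 29; token count = 52.
Ratio = 29 / 52 = 0.558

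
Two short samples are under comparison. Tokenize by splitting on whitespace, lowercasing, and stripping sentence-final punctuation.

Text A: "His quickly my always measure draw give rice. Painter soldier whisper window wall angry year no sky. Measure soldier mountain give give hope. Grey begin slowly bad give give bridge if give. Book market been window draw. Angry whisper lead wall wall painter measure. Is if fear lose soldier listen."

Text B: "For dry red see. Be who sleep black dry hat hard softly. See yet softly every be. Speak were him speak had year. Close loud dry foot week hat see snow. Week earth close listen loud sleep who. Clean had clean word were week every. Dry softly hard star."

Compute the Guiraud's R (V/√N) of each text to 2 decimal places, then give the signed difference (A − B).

A: V=33, N=50, R=4.67
B: V=28, N=49, R=4.00
Difference = 4.67 − 4.00 = 0.67

0.67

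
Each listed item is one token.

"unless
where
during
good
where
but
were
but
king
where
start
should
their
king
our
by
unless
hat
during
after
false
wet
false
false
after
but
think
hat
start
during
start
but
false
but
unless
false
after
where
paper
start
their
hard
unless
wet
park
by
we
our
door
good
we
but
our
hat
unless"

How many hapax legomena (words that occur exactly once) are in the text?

Frequencies: but:6, unless:5, false:5, where:4, start:4, during:3, our:3, hat:3, after:3, good:2, king:2, their:2, by:2, wet:2, we:2, were:1, should:1, think:1, paper:1, hard:1, … (2 more, each freq 1)
Hapax (freq=1): door, hard, paper, park, should, think, were

7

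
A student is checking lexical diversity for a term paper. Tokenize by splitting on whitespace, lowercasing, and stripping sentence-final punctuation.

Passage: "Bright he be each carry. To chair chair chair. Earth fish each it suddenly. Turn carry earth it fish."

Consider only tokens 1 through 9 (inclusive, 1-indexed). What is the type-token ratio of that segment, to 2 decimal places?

Segment tokens 1–9: bright, he, be, each, carry, to, chair, chair, chair
Segment N = 9, segment V = 7.
TTR = 7 / 9 = 0.78

0.78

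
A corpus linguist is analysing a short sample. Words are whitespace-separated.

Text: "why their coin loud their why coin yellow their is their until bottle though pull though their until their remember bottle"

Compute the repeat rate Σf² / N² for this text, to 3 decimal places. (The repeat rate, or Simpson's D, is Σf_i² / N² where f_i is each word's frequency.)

Frequencies: their:6, why:2, coin:2, until:2, bottle:2, though:2, loud:1, yellow:1, is:1, pull:1, remember:1
Σf² = 61; N² = 441
Repeat rate = 61 / 441 = 0.138

0.138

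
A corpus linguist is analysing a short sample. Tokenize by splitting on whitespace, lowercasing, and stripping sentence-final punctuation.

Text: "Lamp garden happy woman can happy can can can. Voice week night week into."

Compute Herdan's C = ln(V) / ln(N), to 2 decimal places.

N = 14, V = 9.
ln(V) = 2.197225, ln(N) = 2.639057
C = 2.197225 / 2.639057 = 0.83

0.83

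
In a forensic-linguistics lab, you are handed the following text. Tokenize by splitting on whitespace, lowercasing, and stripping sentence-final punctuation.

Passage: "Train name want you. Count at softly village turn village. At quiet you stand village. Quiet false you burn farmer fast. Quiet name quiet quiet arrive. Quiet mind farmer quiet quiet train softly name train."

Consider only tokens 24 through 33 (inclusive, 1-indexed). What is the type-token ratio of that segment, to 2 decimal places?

0.60

Segment tokens 24–33: quiet, quiet, arrive, quiet, mind, farmer, quiet, quiet, train, softly
Segment N = 10, segment V = 6.
TTR = 6 / 10 = 0.60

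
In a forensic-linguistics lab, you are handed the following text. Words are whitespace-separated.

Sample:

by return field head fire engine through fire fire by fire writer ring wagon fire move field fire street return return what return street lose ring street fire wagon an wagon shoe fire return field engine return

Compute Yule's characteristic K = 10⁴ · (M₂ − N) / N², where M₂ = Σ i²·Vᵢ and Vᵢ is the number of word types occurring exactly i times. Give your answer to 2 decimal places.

Frequencies: fire:8, return:6, field:3, wagon:3, street:3, by:2, engine:2, ring:2, head:1, through:1, writer:1, move:1, what:1, lose:1, an:1, shoe:1
N = 37. Frequency spectrum: V_1=8, V_2=3, V_3=3, V_6=1, V_8=1
M₂ = 1²·8 + 2²·3 + 3²·3 + 6²·1 + 8²·1 = 147
K = 10000 × (147 − 37) / 37² = 803.51

803.51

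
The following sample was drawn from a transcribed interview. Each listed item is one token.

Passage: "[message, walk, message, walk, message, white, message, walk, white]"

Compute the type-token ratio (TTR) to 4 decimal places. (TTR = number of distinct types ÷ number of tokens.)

N = 9 tokens, V = 3 types.
TTR = V / N = 3 / 9 = 0.3333

0.3333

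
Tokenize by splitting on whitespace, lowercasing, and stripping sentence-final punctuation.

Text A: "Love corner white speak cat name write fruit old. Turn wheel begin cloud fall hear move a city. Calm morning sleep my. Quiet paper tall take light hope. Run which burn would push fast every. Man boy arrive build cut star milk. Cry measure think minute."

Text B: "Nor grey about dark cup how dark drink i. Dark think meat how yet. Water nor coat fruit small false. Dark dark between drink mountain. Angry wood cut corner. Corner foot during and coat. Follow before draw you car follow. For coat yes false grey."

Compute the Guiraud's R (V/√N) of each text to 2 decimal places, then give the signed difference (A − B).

2.01

A: V=46, N=46, R=6.78
B: V=32, N=45, R=4.77
Difference = 6.78 − 4.77 = 2.01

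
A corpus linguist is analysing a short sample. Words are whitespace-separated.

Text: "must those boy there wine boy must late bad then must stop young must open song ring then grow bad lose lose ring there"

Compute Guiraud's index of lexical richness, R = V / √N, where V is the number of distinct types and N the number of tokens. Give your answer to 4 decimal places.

3.0619

N = 24, V = 15.
√N = 4.898979
R = 15 / 4.898979 = 3.0619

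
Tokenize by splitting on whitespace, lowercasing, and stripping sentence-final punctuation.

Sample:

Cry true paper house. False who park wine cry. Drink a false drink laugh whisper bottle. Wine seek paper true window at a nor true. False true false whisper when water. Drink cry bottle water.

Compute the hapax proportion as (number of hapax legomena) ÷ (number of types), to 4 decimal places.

Frequencies: true:4, false:4, cry:3, drink:3, paper:2, wine:2, a:2, whisper:2, bottle:2, water:2, house:1, who:1, park:1, laugh:1, seek:1, window:1, at:1, nor:1, when:1
Hapax count = 9; type count = 19.
Ratio = 9 / 19 = 0.4737

0.4737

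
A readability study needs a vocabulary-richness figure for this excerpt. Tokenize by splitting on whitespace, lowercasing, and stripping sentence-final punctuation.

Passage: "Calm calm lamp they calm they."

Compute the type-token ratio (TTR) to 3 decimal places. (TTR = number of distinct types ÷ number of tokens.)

0.500

N = 6 tokens, V = 3 types.
TTR = V / N = 3 / 6 = 0.500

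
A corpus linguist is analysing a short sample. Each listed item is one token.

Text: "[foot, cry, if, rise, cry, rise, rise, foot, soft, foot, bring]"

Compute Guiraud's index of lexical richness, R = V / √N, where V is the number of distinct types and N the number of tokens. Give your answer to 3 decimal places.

N = 11, V = 6.
√N = 3.316625
R = 6 / 3.316625 = 1.809

1.809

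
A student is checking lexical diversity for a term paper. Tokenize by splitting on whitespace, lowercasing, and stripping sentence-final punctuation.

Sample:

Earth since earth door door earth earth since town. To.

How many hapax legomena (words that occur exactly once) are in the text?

Frequencies: earth:4, since:2, door:2, town:1, to:1
Hapax (freq=1): to, town

2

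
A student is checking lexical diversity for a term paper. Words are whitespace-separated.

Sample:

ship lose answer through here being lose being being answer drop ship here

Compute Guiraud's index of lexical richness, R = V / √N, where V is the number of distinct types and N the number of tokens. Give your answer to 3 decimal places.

N = 13, V = 7.
√N = 3.605551
R = 7 / 3.605551 = 1.941

1.941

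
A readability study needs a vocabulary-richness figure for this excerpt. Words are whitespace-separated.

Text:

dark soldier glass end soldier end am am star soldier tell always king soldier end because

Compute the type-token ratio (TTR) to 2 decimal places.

0.63

N = 16 tokens, V = 10 types.
TTR = V / N = 10 / 16 = 0.63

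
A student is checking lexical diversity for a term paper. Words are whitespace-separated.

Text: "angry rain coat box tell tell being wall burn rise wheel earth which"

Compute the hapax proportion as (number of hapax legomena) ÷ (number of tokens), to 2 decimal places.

0.85

Frequencies: tell:2, angry:1, rain:1, coat:1, box:1, being:1, wall:1, burn:1, rise:1, wheel:1, earth:1, which:1
Hapax count = 11; token count = 13.
Ratio = 11 / 13 = 0.85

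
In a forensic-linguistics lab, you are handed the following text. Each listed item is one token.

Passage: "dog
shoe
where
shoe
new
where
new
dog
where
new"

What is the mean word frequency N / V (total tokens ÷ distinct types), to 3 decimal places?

2.500

N = 10 tokens, V = 4 types.
Mean frequency = N / V = 10 / 4 = 2.500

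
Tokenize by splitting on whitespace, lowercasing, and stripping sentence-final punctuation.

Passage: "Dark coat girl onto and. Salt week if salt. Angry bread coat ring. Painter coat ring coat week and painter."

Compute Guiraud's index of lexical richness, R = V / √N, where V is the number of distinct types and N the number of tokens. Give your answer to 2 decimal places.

2.68

N = 20, V = 12.
√N = 4.472136
R = 12 / 4.472136 = 2.68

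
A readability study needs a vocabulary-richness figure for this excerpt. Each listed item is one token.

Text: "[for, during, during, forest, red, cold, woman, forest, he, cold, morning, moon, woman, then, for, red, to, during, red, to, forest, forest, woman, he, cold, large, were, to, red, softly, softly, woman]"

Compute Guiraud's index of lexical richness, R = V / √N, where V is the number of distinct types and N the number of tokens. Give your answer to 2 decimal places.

N = 32, V = 14.
√N = 5.656854
R = 14 / 5.656854 = 2.47

2.47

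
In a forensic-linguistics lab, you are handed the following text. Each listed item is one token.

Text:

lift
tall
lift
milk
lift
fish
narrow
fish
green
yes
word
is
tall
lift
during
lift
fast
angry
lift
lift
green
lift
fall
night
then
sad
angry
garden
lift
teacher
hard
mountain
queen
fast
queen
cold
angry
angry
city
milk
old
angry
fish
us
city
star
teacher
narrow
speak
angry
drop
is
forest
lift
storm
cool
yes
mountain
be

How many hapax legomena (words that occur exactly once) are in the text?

Frequencies: lift:10, angry:6, fish:3, tall:2, milk:2, narrow:2, green:2, yes:2, is:2, fast:2, teacher:2, mountain:2, queen:2, city:2, word:1, during:1, fall:1, night:1, then:1, sad:1, … (12 more, each freq 1)
Hapax (freq=1): be, cold, cool, drop, during, fall, forest, garden, hard, night, old, sad, speak, star, storm, then, us, word

18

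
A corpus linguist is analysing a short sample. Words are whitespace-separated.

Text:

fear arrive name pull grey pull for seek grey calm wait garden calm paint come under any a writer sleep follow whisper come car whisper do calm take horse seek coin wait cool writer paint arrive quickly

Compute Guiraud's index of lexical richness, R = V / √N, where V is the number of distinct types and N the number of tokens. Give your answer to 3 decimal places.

4.274

N = 37, V = 26.
√N = 6.082763
R = 26 / 6.082763 = 4.274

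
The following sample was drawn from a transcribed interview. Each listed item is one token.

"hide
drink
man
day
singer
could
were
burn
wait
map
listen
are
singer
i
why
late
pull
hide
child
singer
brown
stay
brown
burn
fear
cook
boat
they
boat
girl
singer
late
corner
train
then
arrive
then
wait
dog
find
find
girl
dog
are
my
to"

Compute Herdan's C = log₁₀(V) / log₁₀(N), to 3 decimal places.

0.905

N = 46, V = 32.
log₁₀(V) = 1.505150, log₁₀(N) = 1.662758
C = 1.505150 / 1.662758 = 0.905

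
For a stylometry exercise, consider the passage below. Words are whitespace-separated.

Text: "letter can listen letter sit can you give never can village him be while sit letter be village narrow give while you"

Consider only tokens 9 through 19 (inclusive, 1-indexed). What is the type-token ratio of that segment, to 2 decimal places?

Segment tokens 9–19: never, can, village, him, be, while, sit, letter, be, village, narrow
Segment N = 11, segment V = 9.
TTR = 9 / 11 = 0.82

0.82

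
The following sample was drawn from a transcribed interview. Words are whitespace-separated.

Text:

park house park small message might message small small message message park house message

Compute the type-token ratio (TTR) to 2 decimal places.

0.36

N = 14 tokens, V = 5 types.
TTR = V / N = 5 / 14 = 0.36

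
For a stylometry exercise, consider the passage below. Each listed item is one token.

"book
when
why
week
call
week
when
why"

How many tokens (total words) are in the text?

8

Tokens: book, when, why, week, call, week, when, why
N = 8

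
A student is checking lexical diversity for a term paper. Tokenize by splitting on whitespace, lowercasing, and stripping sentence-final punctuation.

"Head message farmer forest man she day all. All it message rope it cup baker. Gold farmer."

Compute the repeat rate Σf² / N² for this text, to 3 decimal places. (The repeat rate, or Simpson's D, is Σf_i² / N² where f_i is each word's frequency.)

0.087

Frequencies: message:2, farmer:2, all:2, it:2, head:1, forest:1, man:1, she:1, day:1, rope:1, cup:1, baker:1, gold:1
Σf² = 25; N² = 289
Repeat rate = 25 / 289 = 0.087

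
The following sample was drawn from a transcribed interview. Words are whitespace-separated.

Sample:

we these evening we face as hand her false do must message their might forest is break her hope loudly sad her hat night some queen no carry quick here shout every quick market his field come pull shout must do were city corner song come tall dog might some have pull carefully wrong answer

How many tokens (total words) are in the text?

55

Tokens: we, these, evening, we, face, as, hand, her, false, do, must, message, their, might, forest, is, break, her, hope, loudly, sad, her, hat, night, some, queen, no, carry, quick, here, shout, every, quick, market, his, field, come, pull, shout, must, do, were, city, corner, song, come, tall, dog, might, some, have, pull, carefully, wrong, answer
N = 55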